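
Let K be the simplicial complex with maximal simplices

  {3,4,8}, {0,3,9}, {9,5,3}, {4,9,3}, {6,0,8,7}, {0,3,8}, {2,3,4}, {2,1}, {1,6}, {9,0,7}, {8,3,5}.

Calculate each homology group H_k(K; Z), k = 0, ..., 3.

H_0 = Z,  H_1 = Z,  H_2 = 0,  H_3 = 0.

We work with the vertex ordering 0 < 1 < 2 < 3 < 4 < 5 < 6 < 7 < 8 < 9. The simplices of K, each written with vertices in increasing order, are:

  0-simplices (10): [0], [1], [2], [3], [4], [5], [6], [7], [8], [9]
  1-simplices (21): [0,3], [0,6], [0,7], [0,8], [0,9], [1,2], [1,6], [2,3], [2,4], [3,4], [3,5], [3,8], [3,9], [4,8], [4,9], [5,8], [5,9], [6,7], [6,8], [7,8], [7,9]
  2-simplices (12): [0,3,8], [0,3,9], [0,6,7], [0,6,8], [0,7,8], [0,7,9], [2,3,4], [3,4,8], [3,4,9], [3,5,8], [3,5,9], [6,7,8]
  3-simplices (1): [0,6,7,8]

Hence C_0 ≅ Z^10, C_1 ≅ Z^21, C_2 ≅ Z^12, C_3 ≅ Z^1.

∂_1: C_1 → C_0 sends each edge [p,q] (with p < q) to q − p. For instance
  ∂[2,4] = [4] − [2].
The 10×21 boundary matrix has rank 9 and Smith normal form diag(1,1,1,1,1,1,1,1,1).

The boundary map ∂_2: C_2 → C_1 acts by ∂[p,q,r] = [q,r] − [p,r] + [p,q]. For instance
  ∂[0,6,7] = [6,7] − [0,7] + [0,6],
  ∂[3,5,9] = [5,9] − [3,9] + [3,5].
The 21×12 boundary matrix has rank 11 and Smith normal form diag(1,1,1,1,1,1,1,1,1,1,1).

Boundary ∂_3: C_3 → C_2 sends each 3-simplex σ to the alternating sum Σ_i (−1)^i (σ with its i-th vertex removed). For instance
  ∂[0,6,7,8] = [6,7,8] − [0,7,8] + [0,6,8] − [0,6,7].
The resulting 12×1 matrix has rank 1, and its Smith normal form has invariant factors (1).

Reading off H_k = ker ∂_k / im ∂_{k+1}:

  H_0: rank C_0 − rank ∂_1 = 10 − 9 = 1, and the invariant factors of ∂_1 are all 1, so H_0 ≅ Z.
  H_1: rank ker ∂_1 − rank ∂_2 = (21 − 9) − 11 = 1, and the invariant factors of ∂_2 are all 1, so H_1 ≅ Z.
  H_2: rank ker ∂_2 − rank ∂_3 = (12 − 11) − 1 = 0, and the invariant factors of ∂_3 are all 1, so H_2 ≅ 0.
  H_3: rank ker ∂_3 − rank ∂_4 = (1 − 1) − 0 = 0, and there is no ∂_4, so H_3 ≅ 0.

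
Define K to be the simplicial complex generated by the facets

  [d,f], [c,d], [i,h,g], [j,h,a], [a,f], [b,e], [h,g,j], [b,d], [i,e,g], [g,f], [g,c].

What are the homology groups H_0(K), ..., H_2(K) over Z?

H_0 = Z,  H_1 = Z^3,  H_2 = 0.

K has 10 vertices, 16 edges, 4 triangles.
rank ∂_0 = 0, rank ∂_1 = 9 ⇒ b_0 = 10 − 0 − 9 = 1; all invariant factors of ∂_1 are 1 so no torsion. So H_0 = Z.
rank ∂_1 = 9, rank ∂_2 = 4 ⇒ b_1 = 16 − 9 − 4 = 3; all invariant factors of ∂_2 are 1 so no torsion. So H_1 = Z^3.
rank ∂_2 = 4, rank ∂_3 = 0 ⇒ b_2 = 4 − 4 − 0 = 0. So H_2 = 0.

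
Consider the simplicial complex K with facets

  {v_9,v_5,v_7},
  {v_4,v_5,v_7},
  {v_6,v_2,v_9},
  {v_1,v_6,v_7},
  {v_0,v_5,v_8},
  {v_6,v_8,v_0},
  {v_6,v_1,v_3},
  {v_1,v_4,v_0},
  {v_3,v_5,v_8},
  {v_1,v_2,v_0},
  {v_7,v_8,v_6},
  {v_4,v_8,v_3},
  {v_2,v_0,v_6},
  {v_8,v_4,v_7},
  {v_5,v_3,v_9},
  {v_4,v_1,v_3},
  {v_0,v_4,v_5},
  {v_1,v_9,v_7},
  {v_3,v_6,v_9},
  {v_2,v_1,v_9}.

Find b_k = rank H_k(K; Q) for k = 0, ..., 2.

b_0 = 1, b_1 = 1, b_2 = 0.

K has 10 vertices, 30 edges, 20 triangles.
rank ∂_0 = 0, rank ∂_1 = 9 ⇒ b_0 = 10 − 0 − 9 = 1; all invariant factors of ∂_1 are 1 so no torsion. So H_0 = Z.
rank ∂_1 = 9, rank ∂_2 = 20 ⇒ b_1 = 30 − 9 − 20 = 1; ∂_2 has invariant factor(s) [2] giving torsion. So H_1 = Z ⊕ Z_2.
rank ∂_2 = 20, rank ∂_3 = 0 ⇒ b_2 = 20 − 20 − 0 = 0. So H_2 = 0.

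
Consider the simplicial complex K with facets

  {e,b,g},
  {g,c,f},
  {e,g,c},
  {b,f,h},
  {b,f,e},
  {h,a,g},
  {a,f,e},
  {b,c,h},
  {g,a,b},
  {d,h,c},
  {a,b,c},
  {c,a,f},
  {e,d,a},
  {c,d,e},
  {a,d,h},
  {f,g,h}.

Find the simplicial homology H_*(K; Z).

K has 8 vertices, 24 edges, 16 triangles.
rank ∂_0 = 0, rank ∂_1 = 7 ⇒ b_0 = 8 − 0 − 7 = 1; all invariant factors of ∂_1 are 1 so no torsion. So H_0 = Z.
rank ∂_1 = 7, rank ∂_2 = 15 ⇒ b_1 = 24 − 7 − 15 = 2; all invariant factors of ∂_2 are 1 so no torsion. So H_1 = Z^2.
rank ∂_2 = 15, rank ∂_3 = 0 ⇒ b_2 = 16 − 15 − 0 = 1. So H_2 = Z.

H_0 ≅ Z,  H_1 ≅ Z^2,  H_2 ≅ Z.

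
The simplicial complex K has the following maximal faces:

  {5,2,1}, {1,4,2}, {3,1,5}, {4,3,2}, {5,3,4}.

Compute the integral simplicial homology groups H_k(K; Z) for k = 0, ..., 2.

H_0 ≅ Z,  H_1 ≅ Z,  H_2 = 0.

We work with the vertex ordering 1 < 2 < 3 < 4 < 5. The simplices of K, each written with vertices in increasing order, are:

  0-simplices (5): [1], [2], [3], [4], [5]
  1-simplices (10): [1,2], [1,3], [1,4], [1,5], [2,3], [2,4], [2,5], [3,4], [3,5], [4,5]
  2-simplices (5): [1,2,4], [1,2,5], [1,3,5], [2,3,4], [3,4,5]

Hence C_0 ≅ Z^5, C_1 ≅ Z^10, C_2 ≅ Z^5.

Boundary ∂_1: C_1 → C_0 sends each edge [p,q] (with p < q) to q − p.
As a 5×10 matrix over Z this has rank 4, with invariant factors (1,1,1,1).

The boundary map ∂_2: C_2 → C_1 acts by ∂[p,q,r] = [q,r] − [p,r] + [p,q]. For instance
  ∂[1,2,5] = [2,5] − [1,5] + [1,2],
  ∂[1,2,4] = [2,4] − [1,4] + [1,2].
The resulting 10×5 matrix has rank 5, and its Smith normal form has invariant factors (1,1,1,1,1).

Reading off H_k = ker ∂_k / im ∂_{k+1}:

  H_0: rank C_0 − rank ∂_1 = 5 − 4 = 1, and the invariant factors of ∂_1 are all 1, so H_0 ≅ Z.
  H_1: rank ker ∂_1 − rank ∂_2 = (10 − 4) − 5 = 1, and the invariant factors of ∂_2 are all 1, so H_1 ≅ Z.
  H_2: rank ker ∂_2 − rank ∂_3 = (5 − 5) − 0 = 0, and there is no ∂_3, so H_2 ≅ 0.

(K is a triangulation of the Möbius band.)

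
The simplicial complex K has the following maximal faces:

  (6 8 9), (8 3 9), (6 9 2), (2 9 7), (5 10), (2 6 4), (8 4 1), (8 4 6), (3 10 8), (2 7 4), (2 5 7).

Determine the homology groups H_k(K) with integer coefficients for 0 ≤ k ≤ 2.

H_0 ≅ Z,  H_1 ≅ Z,  H_2 = 0.

Order the vertices as 1 < 2 < 3 < 4 < 5 < 6 < 7 < 8 < 9 < 10. Listing each simplex with vertices in this order, K has dimension 2 with simplices:

  0-simplices (10): [1], [2], [3], [4], [5], [6], [7], [8], [9], [10]
  1-simplices (20): [1,4], [1,8], [2,4], [2,5], [2,6], [2,7], [2,9], [3,8], [3,9], [3,10], [4,6], [4,7], [4,8], [5,7], [5,10], [6,8], [6,9], [7,9], [8,9], [8,10]
  2-simplices (10): [1,4,8], [2,4,6], [2,4,7], [2,5,7], [2,6,9], [2,7,9], [3,8,9], [3,8,10], [4,6,8], [6,8,9]

Hence C_0 ≅ Z^10, C_1 ≅ Z^20, C_2 ≅ Z^10.

∂_1: C_1 → C_0 maps an edge to its endpoints' difference, ∂[p,q] = q − p.
The resulting 10×20 matrix has rank 9, and its Smith normal form has invariant factors (1,1,1,1,1,1,1,1,1).

Boundary ∂_2: C_2 → C_1 maps a triangle to the signed sum of its edges. For instance
  ∂[2,4,7] = [4,7] − [2,7] + [2,4],
  ∂[3,8,9] = [8,9] − [3,9] + [3,8].
The 20×10 boundary matrix has rank 10 and Smith normal form diag(1,1,1,1,1,1,1,1,1,1).

Computing H_k = (kernel of ∂_k) / (image of ∂_{k+1}):

  H_0: rank C_0 − rank ∂_1 = 10 − 9 = 1, and the invariant factors of ∂_1 are all 1, so H_0 ≅ Z.
  H_1: rank ker ∂_1 − rank ∂_2 = (20 − 9) − 10 = 1, and the invariant factors of ∂_2 are all 1, so H_1 ≅ Z.
  H_2: rank ker ∂_2 − rank ∂_3 = (10 − 10) − 0 = 0, and there is no ∂_3, so H_2 ≅ 0.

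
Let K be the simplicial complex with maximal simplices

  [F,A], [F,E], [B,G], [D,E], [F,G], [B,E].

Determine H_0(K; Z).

H_0 ≅ Z.

Order the vertices as A < B < D < E < F < G. Listing each simplex with vertices in this order, K has dimension 1 with simplices:

  0-simplices (6): A, B, D, E, F, G
  1-simplices (6): AF, BE, BG, DE, EF, FG

so the chain groups are C_0 ≅ Z^6, C_1 ≅ Z^6.

∂_1: C_1 → C_0 sends each edge [p,q] (with p < q) to q − p. For instance
  ∂DE = E − D.
As a 6×6 matrix over Z this has rank 5, with invariant factors (1,1,1,1,1).

Reading off H_k = ker ∂_k / im ∂_{k+1}:

  H_0: rank C_0 − rank ∂_1 = 6 − 5 = 1, and the invariant factors of ∂_1 are all 1, so H_0 = Z.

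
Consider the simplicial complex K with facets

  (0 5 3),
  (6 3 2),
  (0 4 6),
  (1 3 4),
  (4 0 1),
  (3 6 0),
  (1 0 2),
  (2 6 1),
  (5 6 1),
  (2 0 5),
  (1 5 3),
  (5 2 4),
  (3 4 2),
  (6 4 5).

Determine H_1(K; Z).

Fix the vertex order 0 < 1 < 2 < 3 < 4 < 5 < 6 and write every simplex with vertices in increasing order. Then dim K = 2 and the simplices of K are:

  0-simplices (7): [0], [1], [2], [3], [4], [5], [6]
  1-simplices (21): [0,1], [0,2], [0,3], [0,4], [0,5], [0,6], [1,2], [1,3], [1,4], [1,5], [1,6], [2,3], [2,4], [2,5], [2,6], [3,4], [3,5], [3,6], [4,5], [4,6], [5,6]
  2-simplices (14): [0,1,2], [0,1,4], [0,2,5], [0,3,5], [0,3,6], [0,4,6], [1,2,6], [1,3,4], [1,3,5], [1,5,6], [2,3,4], [2,3,6], [2,4,5], [4,5,6]

Hence C_0 ≅ Z^7, C_1 ≅ Z^21, C_2 ≅ Z^14.

∂_1: C_1 → C_0 sends each edge [p,q] (with p < q) to q − p. For instance
  ∂[1,5] = [5] − [1].
The 7×21 boundary matrix has rank 6 and Smith normal form diag(1,1,1,1,1,1).

∂_2: C_2 → C_1 acts by ∂[p,q,r] = [q,r] − [p,r] + [p,q]. For instance
  ∂[1,5,6] = [5,6] − [1,6] + [1,5],
  ∂[0,2,5] = [2,5] − [0,5] + [0,2].
This gives a 21×14 integer matrix of rank 13; reducing to Smith normal form yields diagonal entries (1,1,1,1,1,1,1,1,1,1,1,1,1).

Now H_k = ker ∂_k / im ∂_{k+1}, so:

  H_1: rank ker ∂_1 − rank ∂_2 = (21 − 6) − 13 = 2, and the invariant factors of ∂_2 are all 1, so H_1 ≅ Z^2.

H_1 ≅ Z^2.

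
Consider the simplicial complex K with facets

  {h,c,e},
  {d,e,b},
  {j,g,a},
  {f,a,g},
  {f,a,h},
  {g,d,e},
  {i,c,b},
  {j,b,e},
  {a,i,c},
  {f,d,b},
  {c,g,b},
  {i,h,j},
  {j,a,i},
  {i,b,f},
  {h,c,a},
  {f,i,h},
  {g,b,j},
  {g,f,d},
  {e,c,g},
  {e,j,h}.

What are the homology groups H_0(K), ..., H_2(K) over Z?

Take the total order a < b < c < d < e < f < g < h < i < j on the vertex set. Then K (dimension 2) consists of the simplices:

  0-simplices (10): a, b, c, d, e, f, g, h, i, j
  1-simplices (30): ac, af, ag, ah, ai, aj, bc, bd, be, bf, bg, bi, bj, ce, cg, ch, ci, de, df, dg, eg, eh, ej, fg, fh, fi, gj, hi, hj, ij
  2-simplices (20): ach, aci, afg, afh, agj, aij, bcg, bci, bde, bdf, bej, bfi, bgj, ceg, ceh, deg, dfg, ehj, fhi, hij

giving chain groups C_0 ≅ Z^10, C_1 ≅ Z^30, C_2 ≅ Z^20.

∂_1: C_1 → C_0 maps an edge to its endpoints' difference, ∂[p,q] = q − p.
The 10×30 boundary matrix has rank 9 and Smith normal form diag(1,1,1,1,1,1,1,1,1).

Boundary ∂_2: C_2 → C_1 sends each 2-simplex [p,q,r] to [q,r] − [p,r] + [p,q]. For instance
  ∂deg = eg − dg + de,
  ∂agj = gj − aj + ag.
As a 30×20 matrix over Z this has rank 20, with invariant factors (1,1,1,1,1,1,1,1,1,1,1,1,1,1,1,1,1,1,1,2).

Now H_k = ker ∂_k / im ∂_{k+1}, so:

  H_0: rank C_0 − rank ∂_1 = 10 − 9 = 1, and the invariant factors of ∂_1 are all 1, so H_0 = Z.
  H_1: rank ker ∂_1 − rank ∂_2 = (30 − 9) − 20 = 1, and ∂_2 has invariant factor 2 > 1, so H_1 = Z ⊕ Z/2Z.
  H_2: rank ker ∂_2 − rank ∂_3 = (20 − 20) − 0 = 0, and there is no ∂_3, so H_2 = 0.

As a check, the Euler characteristic is 10 − 30 + 20 = 0, which agrees with 1 − 1 + 0 = 0.
(K is a triangulation of the Klein bottle.)

H_0 = Z,  H_1 = Z ⊕ Z/2Z,  H_2 = 0.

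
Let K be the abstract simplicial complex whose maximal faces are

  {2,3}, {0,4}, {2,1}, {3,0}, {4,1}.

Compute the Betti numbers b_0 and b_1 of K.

b_0 = 1, b_1 = 1.

Take the total order 0 < 1 < 2 < 3 < 4 on the vertex set. Then K (dimension 1) consists of the simplices:

  0-simplices (5): [0], [1], [2], [3], [4]
  1-simplices (5): [0,3], [0,4], [1,2], [1,4], [2,3]

so the chain groups are C_0 ≅ Z^5, C_1 ≅ Z^5.

∂_1: C_1 → C_0 maps an edge to its endpoints' difference, ∂[p,q] = q − p.
This gives a 5×5 integer matrix of rank 4; reducing to Smith normal form yields diagonal entries (1,1,1,1).

From H_k ≅ ker(∂_k) / im(∂_{k+1}) we obtain:

  H_0: rank C_0 − rank ∂_1 = 5 − 4 = 1, and the invariant factors of ∂_1 are all 1, so H_0 ≅ Z.
  H_1: rank ker ∂_1 − rank ∂_2 = (5 − 4) − 0 = 1, and there is no ∂_2, so H_1 ≅ Z.

As a check, the Euler characteristic is 5 − 5 = 0, which agrees with 1 − 1 = 0.
(K is a triangulation of the circle S^1.)

Hence the Betti numbers are b_0 = 1, b_1 = 1.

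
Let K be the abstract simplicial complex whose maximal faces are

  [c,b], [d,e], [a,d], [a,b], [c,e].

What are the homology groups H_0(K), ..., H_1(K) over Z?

Order the vertices as a < b < c < d < e. Listing each simplex with vertices in this order, K has dimension 1 with simplices:

  0-simplices (5): a, b, c, d, e
  1-simplices (5): ab, ad, bc, ce, de

giving chain groups C_0 ≅ Z^5, C_1 ≅ Z^5.

Boundary ∂_1: C_1 → C_0 is given by ∂[p,q] = [q] − [p]. For instance
  ∂ad = d − a.
This gives a 5×5 integer matrix of rank 4; reducing to Smith normal form yields diagonal entries (1,1,1,1).

Computing H_k = (kernel of ∂_k) / (image of ∂_{k+1}):

  H_0: rank C_0 − rank ∂_1 = 5 − 4 = 1, and the invariant factors of ∂_1 are all 1, so H_0 = Z.
  H_1: rank ker ∂_1 − rank ∂_2 = (5 − 4) − 0 = 1, and there is no ∂_2, so H_1 = Z.

As a check, the Euler characteristic is 5 − 5 = 0, which agrees with 1 − 1 = 0.
(K is a triangulation of the circle S^1.)

H_0 = Z,  H_1 = Z.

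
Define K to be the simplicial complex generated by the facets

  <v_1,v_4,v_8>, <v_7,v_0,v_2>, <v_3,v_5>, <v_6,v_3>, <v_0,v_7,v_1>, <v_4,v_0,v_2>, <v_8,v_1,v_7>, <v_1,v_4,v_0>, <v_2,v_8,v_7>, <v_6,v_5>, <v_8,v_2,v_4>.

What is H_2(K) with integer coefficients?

H_2 = Z.

Order the vertices as v_0 < v_1 < v_2 < v_3 < v_4 < v_5 < v_6 < v_7 < v_8. Listing each simplex with vertices in this order, K has dimension 2 with simplices:

  0-simplices (9): [v_0], [v_1], [v_2], [v_3], [v_4], [v_5], [v_6], [v_7], [v_8]
  1-simplices (15): (15 of them)
  2-simplices (8): [v_0,v_1,v_4], [v_0,v_1,v_7], [v_0,v_2,v_4], [v_0,v_2,v_7], [v_1,v_4,v_8], [v_1,v_7,v_8], [v_2,v_4,v_8], [v_2,v_7,v_8]

giving chain groups C_0 ≅ Z^9, C_1 ≅ Z^15, C_2 ≅ Z^8.

The boundary map ∂_1: C_1 → C_0 sends each edge [p,q] (with p < q) to q − p.
This gives a 9×15 integer matrix of rank 7; reducing to Smith normal form yields diagonal entries (1,1,1,1,1,1,1).

∂_2: C_2 → C_1 acts by ∂[p,q,r] = [q,r] − [p,r] + [p,q]. For instance
  ∂[v_0,v_2,v_4] = [v_2,v_4] − [v_0,v_4] + [v_0,v_2],
  ∂[v_0,v_1,v_7] = [v_1,v_7] − [v_0,v_7] + [v_0,v_1].
The 15×8 boundary matrix has rank 7 and Smith normal form diag(1,1,1,1,1,1,1).

Reading off H_k = ker ∂_k / im ∂_{k+1}:

  H_2: rank ker ∂_2 − rank ∂_3 = (8 − 7) − 0 = 1, and there is no ∂_3, so H_2 ≅ Z.

(K is a triangulation of the disjoint union of the circle S^1 and the 2-sphere S^2.)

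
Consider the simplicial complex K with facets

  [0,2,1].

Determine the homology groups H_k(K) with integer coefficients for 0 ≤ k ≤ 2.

We work with the vertex ordering 0 < 1 < 2. The simplices of K, each written with vertices in increasing order, are:

  0-simplices (3): [0], [1], [2]
  1-simplices (3): [0,1], [0,2], [1,2]
  2-simplices (1): [0,1,2]

so the chain groups are C_0 ≅ Z^3, C_1 ≅ Z^3, C_2 ≅ Z^1.

Boundary ∂_1: C_1 → C_0 maps an edge to its endpoints' difference, ∂[p,q] = q − p.
As a 3×3 matrix over Z this has rank 2, with invariant factors (1,1).

The boundary map ∂_2: C_2 → C_1 acts by ∂[p,q,r] = [q,r] − [p,r] + [p,q]. For instance
  ∂[0,1,2] = [1,2] − [0,2] + [0,1].
As a 3×1 matrix over Z this has rank 1, with invariant factors (1).

Reading off H_k = ker ∂_k / im ∂_{k+1}:

  H_0: rank C_0 − rank ∂_1 = 3 − 2 = 1, and the invariant factors of ∂_1 are all 1, so H_0 = Z.
  H_1: rank ker ∂_1 − rank ∂_2 = (3 − 2) − 1 = 0, and the invariant factors of ∂_2 are all 1, so H_1 = 0.
  H_2: rank ker ∂_2 − rank ∂_3 = (1 − 1) − 0 = 0, and there is no ∂_3, so H_2 = 0.

As a check, the Euler characteristic is 3 − 3 + 1 = 1, which agrees with 1 − 0 + 0 = 1.
(K is a triangulation of the 2-simplex.)

H_0 ≅ Z,  H_1 = 0,  H_2 = 0.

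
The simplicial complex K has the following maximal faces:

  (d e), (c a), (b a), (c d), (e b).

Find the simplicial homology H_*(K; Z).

H_0 = Z,  H_1 = Z.

Take the total order a < b < c < d < e on the vertex set. Then K (dimension 1) consists of the simplices:

  0-simplices (5): a, b, c, d, e
  1-simplices (5): ab, ac, be, cd, de

so the chain groups are C_0 ≅ Z^5, C_1 ≅ Z^5.

Boundary ∂_1: C_1 → C_0 is given by ∂[p,q] = [q] − [p].
The 5×5 boundary matrix has rank 4 and Smith normal form diag(1,1,1,1).

Computing H_k = (kernel of ∂_k) / (image of ∂_{k+1}):

  H_0: rank C_0 − rank ∂_1 = 5 − 4 = 1, and the invariant factors of ∂_1 are all 1, so H_0 = Z.
  H_1: rank ker ∂_1 − rank ∂_2 = (5 − 4) − 0 = 1, and there is no ∂_2, so H_1 = Z.

As a check, the Euler characteristic is 5 − 5 = 0, which agrees with 1 − 1 = 0.
(K is a triangulation of the circle S^1.)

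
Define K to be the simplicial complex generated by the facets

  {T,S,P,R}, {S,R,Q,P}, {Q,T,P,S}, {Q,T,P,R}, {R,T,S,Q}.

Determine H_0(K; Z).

H_0 = Z.

Order the vertices as P < Q < R < S < T. Listing each simplex with vertices in this order, K has dimension 3 with simplices:

  0-simplices (5): P, Q, R, S, T
  1-simplices (10): PQ, PR, PS, PT, QR, QS, QT, RS, RT, ST
  2-simplices (10): PQR, PQS, PQT, PRS, PRT, PST, QRS, QRT, QST, RST
  3-simplices (5): PQRS, PQRT, PQST, PRST, QRST

so the chain groups are C_0 ≅ Z^5, C_1 ≅ Z^10, C_2 ≅ Z^10, C_3 ≅ Z^5.

Boundary ∂_1: C_1 → C_0 is given by ∂[p,q] = [q] − [p]. For instance
  ∂ST = T − S.
As a 5×10 matrix over Z this has rank 4, with invariant factors (1,1,1,1).

Boundary ∂_2: C_2 → C_1 acts by ∂[p,q,r] = [q,r] − [p,r] + [p,q]. For instance
  ∂PQR = QR − PR + PQ,
  ∂PQT = QT − PT + PQ.
The resulting 10×10 matrix has rank 6, and its Smith normal form has invariant factors (1,1,1,1,1,1).

Boundary ∂_3: C_3 → C_2 sends each 3-simplex σ to the alternating sum Σ_i (−1)^i (σ with its i-th vertex removed). For instance
  ∂PRST = RST − PST + PRT − PRS,
  ∂PQST = QST − PST + PQT − PQS.
This gives a 10×5 integer matrix of rank 4; reducing to Smith normal form yields diagonal entries (1,1,1,1).

Now H_k = ker ∂_k / im ∂_{k+1}, so:

  H_0: rank C_0 − rank ∂_1 = 5 − 4 = 1, and the invariant factors of ∂_1 are all 1, so H_0 = Z.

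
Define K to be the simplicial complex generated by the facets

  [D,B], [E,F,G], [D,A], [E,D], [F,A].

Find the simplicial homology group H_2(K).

Take the total order A < B < D < E < F < G on the vertex set. Then K (dimension 2) consists of the simplices:

  0-simplices (6): A, B, D, E, F, G
  1-simplices (7): AD, AF, BD, DE, EF, EG, FG
  2-simplices (1): EFG

Hence C_0 ≅ Z^6, C_1 ≅ Z^7, C_2 ≅ Z^1.

∂_1: C_1 → C_0 is given by ∂[p,q] = [q] − [p]. For instance
  ∂BD = D − B.
This gives a 6×7 integer matrix of rank 5; reducing to Smith normal form yields diagonal entries (1,1,1,1,1).

The boundary map ∂_2: C_2 → C_1 sends each 2-simplex [p,q,r] to [q,r] − [p,r] + [p,q]. For instance
  ∂EFG = FG − EG + EF.
As a 7×1 matrix over Z this has rank 1, with invariant factors (1).

Reading off H_k = ker ∂_k / im ∂_{k+1}:

  H_2: rank ker ∂_2 − rank ∂_3 = (1 − 1) − 0 = 0, and there is no ∂_3, so H_2 = 0.

H_2 ≅ 0.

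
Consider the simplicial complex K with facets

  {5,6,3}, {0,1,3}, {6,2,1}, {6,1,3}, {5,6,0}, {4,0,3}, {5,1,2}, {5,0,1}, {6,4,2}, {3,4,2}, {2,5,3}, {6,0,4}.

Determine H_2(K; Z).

H_2 = 0.

Fix the vertex order 0 < 1 < 2 < 3 < 4 < 5 < 6 and write every simplex with vertices in increasing order. Then dim K = 2 and the simplices of K are:

  0-simplices (7): [0], [1], [2], [3], [4], [5], [6]
  1-simplices (18): [0,1], [0,3], [0,4], [0,5], [0,6], [1,2], [1,3], [1,5], [1,6], [2,3], [2,4], [2,5], [2,6], [3,4], [3,5], [3,6], [4,6], [5,6]
  2-simplices (12): [0,1,3], [0,1,5], [0,3,4], [0,4,6], [0,5,6], [1,2,5], [1,2,6], [1,3,6], [2,3,4], [2,3,5], [2,4,6], [3,5,6]

so the chain groups are C_0 ≅ Z^7, C_1 ≅ Z^18, C_2 ≅ Z^12.

The boundary map ∂_1: C_1 → C_0 is given by ∂[p,q] = [q] − [p]. For instance
  ∂[0,5] = [5] − [0].
The resulting 7×18 matrix has rank 6, and its Smith normal form has invariant factors (1,1,1,1,1,1).

∂_2: C_2 → C_1 acts by ∂[p,q,r] = [q,r] − [p,r] + [p,q]. For instance
  ∂[0,3,4] = [3,4] − [0,4] + [0,3],
  ∂[0,1,3] = [1,3] − [0,3] + [0,1].
The 18×12 boundary matrix has rank 12 and Smith normal form diag(1,1,1,1,1,1,1,1,1,1,1,2).

From H_k ≅ ker(∂_k) / im(∂_{k+1}) we obtain:

  H_2: rank ker ∂_2 − rank ∂_3 = (12 − 12) − 0 = 0, and there is no ∂_3, so H_2 ≅ 0.

(K is a triangulation of the real projective plane RP^2.)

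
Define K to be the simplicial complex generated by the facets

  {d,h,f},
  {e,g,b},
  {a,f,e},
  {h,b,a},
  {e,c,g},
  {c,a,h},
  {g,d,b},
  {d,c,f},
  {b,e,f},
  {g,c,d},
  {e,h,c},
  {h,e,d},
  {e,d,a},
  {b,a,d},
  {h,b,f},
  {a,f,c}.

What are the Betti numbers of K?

b_0 = 1, b_1 = 2, b_2 = 1.

We work with the vertex ordering a < b < c < d < e < f < g < h. The simplices of K, each written with vertices in increasing order, are:

  0-simplices (8): a, b, c, d, e, f, g, h
  1-simplices (24): ab, ac, ad, ae, af, ah, bd, be, bf, bg, bh, cd, ce, cf, cg, ch, de, df, dg, dh, ef, eg, eh, fh
  2-simplices (16): abd, abh, acf, ach, ade, aef, bdg, bef, beg, bfh, cdf, cdg, ceg, ceh, deh, dfh

so the chain groups are C_0 ≅ Z^8, C_1 ≅ Z^24, C_2 ≅ Z^16.

The boundary map ∂_1: C_1 → C_0 maps an edge to its endpoints' difference, ∂[p,q] = q − p. For instance
  ∂ce = e − c.
As a 8×24 matrix over Z this has rank 7, with invariant factors (1,1,1,1,1,1,1).

∂_2: C_2 → C_1 acts by ∂[p,q,r] = [q,r] − [p,r] + [p,q]. For instance
  ∂abh = bh − ah + ab,
  ∂ceh = eh − ch + ce.
As a 24×16 matrix over Z this has rank 15, with invariant factors (1,1,1,1,1,1,1,1,1,1,1,1,1,1,1).

Now H_k = ker ∂_k / im ∂_{k+1}, so:

  H_0: rank C_0 − rank ∂_1 = 8 − 7 = 1, and the invariant factors of ∂_1 are all 1, so H_0 = Z.
  H_1: rank ker ∂_1 − rank ∂_2 = (24 − 7) − 15 = 2, and the invariant factors of ∂_2 are all 1, so H_1 = Z^2.
  H_2: rank ker ∂_2 − rank ∂_3 = (16 − 15) − 0 = 1, and there is no ∂_3, so H_2 = Z.

Hence the Betti numbers are b_0 = 1, b_1 = 2, b_2 = 1.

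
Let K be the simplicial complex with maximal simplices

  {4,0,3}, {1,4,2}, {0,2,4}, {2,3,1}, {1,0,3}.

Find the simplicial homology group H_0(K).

K has 5 vertices, 10 edges, 5 triangles.
rank ∂_0 = 0, rank ∂_1 = 4 ⇒ b_0 = 5 − 0 − 4 = 1; all invariant factors of ∂_1 are 1 so no torsion. So H_0 ≅ Z.

H_0 = Z.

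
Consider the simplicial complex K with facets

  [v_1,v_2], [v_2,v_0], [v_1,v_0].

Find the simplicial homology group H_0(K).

Fix the vertex order v_0 < v_1 < v_2 and write every simplex with vertices in increasing order. Then dim K = 1 and the simplices of K are:

  0-simplices (3): [v_0], [v_1], [v_2]
  1-simplices (3): [v_0,v_1], [v_0,v_2], [v_1,v_2]

Hence C_0 ≅ Z^3, C_1 ≅ Z^3.

∂_1: C_1 → C_0 maps an edge to its endpoints' difference, ∂[p,q] = q − p. For instance
  ∂[v_1,v_2] = [v_2] − [v_1].
As a 3×3 matrix over Z this has rank 2, with invariant factors (1,1).

Computing H_k = (kernel of ∂_k) / (image of ∂_{k+1}):

  H_0: rank C_0 − rank ∂_1 = 3 − 2 = 1, and the invariant factors of ∂_1 are all 1, so H_0 = Z.

H_0 = Z.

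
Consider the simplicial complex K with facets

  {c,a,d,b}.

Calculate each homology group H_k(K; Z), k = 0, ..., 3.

H_0 ≅ Z,  H_1 = 0,  H_2 = 0,  H_3 = 0.

Fix the vertex order a < b < c < d and write every simplex with vertices in increasing order. Then dim K = 3 and the simplices of K are:

  0-simplices (4): a, b, c, d
  1-simplices (6): ab, ac, ad, bc, bd, cd
  2-simplices (4): abc, abd, acd, bcd
  3-simplices (1): abcd

Hence C_0 ≅ Z^4, C_1 ≅ Z^6, C_2 ≅ Z^4, C_3 ≅ Z^1.

∂_1: C_1 → C_0 is given by ∂[p,q] = [q] − [p].
As a 4×6 matrix over Z this has rank 3, with invariant factors (1,1,1).

∂_2: C_2 → C_1 sends each 2-simplex [p,q,r] to [q,r] − [p,r] + [p,q]. For instance
  ∂abd = bd − ad + ab,
  ∂acd = cd − ad + ac.
The resulting 6×4 matrix has rank 3, and its Smith normal form has invariant factors (1,1,1).

The boundary map ∂_3: C_3 → C_2 sends each 3-simplex σ to the alternating sum Σ_i (−1)^i (σ with its i-th vertex removed). For instance
  ∂abcd = bcd − acd + abd − abc.
The 4×1 boundary matrix has rank 1 and Smith normal form diag(1).

From H_k ≅ ker(∂_k) / im(∂_{k+1}) we obtain:

  H_0: rank C_0 − rank ∂_1 = 4 − 3 = 1, and the invariant factors of ∂_1 are all 1, so H_0 ≅ Z.
  H_1: rank ker ∂_1 − rank ∂_2 = (6 − 3) − 3 = 0, and the invariant factors of ∂_2 are all 1, so H_1 ≅ 0.
  H_2: rank ker ∂_2 − rank ∂_3 = (4 − 3) − 1 = 0, and the invariant factors of ∂_3 are all 1, so H_2 ≅ 0.
  H_3: rank ker ∂_3 − rank ∂_4 = (1 − 1) − 0 = 0, and there is no ∂_4, so H_3 ≅ 0.

As a check, the Euler characteristic is 4 − 6 + 4 − 1 = 1, which agrees with 1 − 0 + 0 − 0 = 1.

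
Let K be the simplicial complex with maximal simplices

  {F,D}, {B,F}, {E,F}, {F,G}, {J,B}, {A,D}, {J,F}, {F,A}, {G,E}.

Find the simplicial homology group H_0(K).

H_0 = Z.

Fix the vertex order A < B < D < E < F < G < J and write every simplex with vertices in increasing order. Then dim K = 1 and the simplices of K are:

  0-simplices (7): A, B, D, E, F, G, J
  1-simplices (9): AD, AF, BF, BJ, DF, EF, EG, FG, FJ

giving chain groups C_0 ≅ Z^7, C_1 ≅ Z^9.

Boundary ∂_1: C_1 → C_0 sends each edge [p,q] (with p < q) to q − p. For instance
  ∂BJ = J − B.
As a 7×9 matrix over Z this has rank 6, with invariant factors (1,1,1,1,1,1).

Now H_k = ker ∂_k / im ∂_{k+1}, so:

  H_0: rank C_0 − rank ∂_1 = 7 − 6 = 1, and the invariant factors of ∂_1 are all 1, so H_0 = Z.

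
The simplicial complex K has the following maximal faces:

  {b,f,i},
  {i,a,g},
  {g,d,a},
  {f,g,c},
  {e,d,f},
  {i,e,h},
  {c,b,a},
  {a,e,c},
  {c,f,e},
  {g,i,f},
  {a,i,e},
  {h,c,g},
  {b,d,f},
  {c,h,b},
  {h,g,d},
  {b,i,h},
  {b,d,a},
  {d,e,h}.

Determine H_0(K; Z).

H_0 = Z.

We work with the vertex ordering a < b < c < d < e < f < g < h < i. The simplices of K, each written with vertices in increasing order, are:

  0-simplices (9): a, b, c, d, e, f, g, h, i
  1-simplices (27): ab, ac, ad, ae, ag, ai, bc, bd, bf, bh, bi, ce, cf, cg, ch, de, df, dg, dh, ef, eh, ei, fg, fi, gh, gi, hi
  2-simplices (18): abc, abd, ace, adg, aei, agi, bch, bdf, bfi, bhi, cef, cfg, cgh, def, deh, dgh, ehi, fgi

giving chain groups C_0 ≅ Z^9, C_1 ≅ Z^27, C_2 ≅ Z^18.

The boundary map ∂_1: C_1 → C_0 maps an edge to its endpoints' difference, ∂[p,q] = q − p. For instance
  ∂df = f − d.
This gives a 9×27 integer matrix of rank 8; reducing to Smith normal form yields diagonal entries (1,1,1,1,1,1,1,1).

Boundary ∂_2: C_2 → C_1 sends each 2-simplex [p,q,r] to [q,r] − [p,r] + [p,q]. For instance
  ∂cgh = gh − ch + cg,
  ∂cfg = fg − cg + cf.
The 27×18 boundary matrix has rank 17 and Smith normal form diag(1,1,1,1,1,1,1,1,1,1,1,1,1,1,1,1,1).

Now H_k = ker ∂_k / im ∂_{k+1}, so:

  H_0: rank C_0 − rank ∂_1 = 9 − 8 = 1, and the invariant factors of ∂_1 are all 1, so H_0 ≅ Z.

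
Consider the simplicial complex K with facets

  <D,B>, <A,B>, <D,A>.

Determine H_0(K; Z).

H_0 = Z.

Order the vertices as A < B < D. Listing each simplex with vertices in this order, K has dimension 1 with simplices:

  0-simplices (3): A, B, D
  1-simplices (3): AB, AD, BD

so the chain groups are C_0 ≅ Z^3, C_1 ≅ Z^3.

Boundary ∂_1: C_1 → C_0 is given by ∂[p,q] = [q] − [p]. For instance
  ∂AB = B − A.
As a 3×3 matrix over Z this has rank 2, with invariant factors (1,1).

Computing H_k = (kernel of ∂_k) / (image of ∂_{k+1}):

  H_0: rank C_0 − rank ∂_1 = 3 − 2 = 1, and the invariant factors of ∂_1 are all 1, so H_0 = Z.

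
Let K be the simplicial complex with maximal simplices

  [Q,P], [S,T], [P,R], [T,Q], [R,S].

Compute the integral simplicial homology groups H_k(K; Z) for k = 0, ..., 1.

Order the vertices as P < Q < R < S < T. Listing each simplex with vertices in this order, K has dimension 1 with simplices:

  0-simplices (5): P, Q, R, S, T
  1-simplices (5): PQ, PR, QT, RS, ST

giving chain groups C_0 ≅ Z^5, C_1 ≅ Z^5.

∂_1: C_1 → C_0 maps an edge to its endpoints' difference, ∂[p,q] = q − p. For instance
  ∂PQ = Q − P.
As a 5×5 matrix over Z this has rank 4, with invariant factors (1,1,1,1).

Computing H_k = (kernel of ∂_k) / (image of ∂_{k+1}):

  H_0: rank C_0 − rank ∂_1 = 5 − 4 = 1, and the invariant factors of ∂_1 are all 1, so H_0 = Z.
  H_1: rank ker ∂_1 − rank ∂_2 = (5 − 4) − 0 = 1, and there is no ∂_2, so H_1 = Z.

(K is a triangulation of the circle S^1.)

H_0 ≅ Z,  H_1 ≅ Z.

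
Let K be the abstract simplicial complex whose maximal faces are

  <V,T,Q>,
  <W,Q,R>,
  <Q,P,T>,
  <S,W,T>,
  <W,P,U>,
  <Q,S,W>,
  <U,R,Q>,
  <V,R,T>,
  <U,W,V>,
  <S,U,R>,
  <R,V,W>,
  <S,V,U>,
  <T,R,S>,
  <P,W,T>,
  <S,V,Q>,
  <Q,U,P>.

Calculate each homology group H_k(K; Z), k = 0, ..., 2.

Order the vertices as P < Q < R < S < T < U < V < W. Listing each simplex with vertices in this order, K has dimension 2 with simplices:

  0-simplices (8): P, Q, R, S, T, U, V, W
  1-simplices (24): PQ, PT, PU, PW, QR, QS, QT, QU, QV, QW, RS, RT, RU, RV, RW, ST, SU, SV, SW, TV, TW, UV, UW, VW
  2-simplices (16): PQT, PQU, PTW, PUW, QRU, QRW, QSV, QSW, QTV, RST, RSU, RTV, RVW, STW, SUV, UVW

Hence C_0 ≅ Z^8, C_1 ≅ Z^24, C_2 ≅ Z^16.

∂_1: C_1 → C_0 sends each edge [p,q] (with p < q) to q − p. For instance
  ∂RW = W − R.
This gives a 8×24 integer matrix of rank 7; reducing to Smith normal form yields diagonal entries (1,1,1,1,1,1,1).

∂_2: C_2 → C_1 sends each 2-simplex [p,q,r] to [q,r] − [p,r] + [p,q]. For instance
  ∂UVW = VW − UW + UV,
  ∂PQT = QT − PT + PQ.
This gives a 24×16 integer matrix of rank 15; reducing to Smith normal form yields diagonal entries (1,1,1,1,1,1,1,1,1,1,1,1,1,1,1).

Reading off H_k = ker ∂_k / im ∂_{k+1}:

  H_0: rank C_0 − rank ∂_1 = 8 − 7 = 1, and the invariant factors of ∂_1 are all 1, so H_0 ≅ Z.
  H_1: rank ker ∂_1 − rank ∂_2 = (24 − 7) − 15 = 2, and the invariant factors of ∂_2 are all 1, so H_1 ≅ Z^2.
  H_2: rank ker ∂_2 − rank ∂_3 = (16 − 15) − 0 = 1, and there is no ∂_3, so H_2 ≅ Z.

(K is a triangulation of the torus T^2.)

H_0 = Z,  H_1 = Z^2,  H_2 = Z.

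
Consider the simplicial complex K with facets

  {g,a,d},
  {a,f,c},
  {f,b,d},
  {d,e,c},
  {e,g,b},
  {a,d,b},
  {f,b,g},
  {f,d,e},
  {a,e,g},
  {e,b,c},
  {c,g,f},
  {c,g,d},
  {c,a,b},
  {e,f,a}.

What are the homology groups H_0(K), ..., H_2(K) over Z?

Fix the vertex order a < b < c < d < e < f < g and write every simplex with vertices in increasing order. Then dim K = 2 and the simplices of K are:

  0-simplices (7): a, b, c, d, e, f, g
  1-simplices (21): ab, ac, ad, ae, af, ag, bc, bd, be, bf, bg, cd, ce, cf, cg, de, df, dg, ef, eg, fg
  2-simplices (14): abc, abd, acf, adg, aef, aeg, bce, bdf, beg, bfg, cde, cdg, cfg, def

giving chain groups C_0 ≅ Z^7, C_1 ≅ Z^21, C_2 ≅ Z^14.

Boundary ∂_1: C_1 → C_0 is given by ∂[p,q] = [q] − [p]. For instance
  ∂ac = c − a.
The 7×21 boundary matrix has rank 6 and Smith normal form diag(1,1,1,1,1,1).

∂_2: C_2 → C_1 sends each 2-simplex [p,q,r] to [q,r] − [p,r] + [p,q]. For instance
  ∂aef = ef − af + ae,
  ∂bfg = fg − bg + bf.
As a 21×14 matrix over Z this has rank 13, with invariant factors (1,1,1,1,1,1,1,1,1,1,1,1,1).

Now H_k = ker ∂_k / im ∂_{k+1}, so:

  H_0: rank C_0 − rank ∂_1 = 7 − 6 = 1, and the invariant factors of ∂_1 are all 1, so H_0 ≅ Z.
  H_1: rank ker ∂_1 − rank ∂_2 = (21 − 6) − 13 = 2, and the invariant factors of ∂_2 are all 1, so H_1 ≅ Z^2.
  H_2: rank ker ∂_2 − rank ∂_3 = (14 − 13) − 0 = 1, and there is no ∂_3, so H_2 ≅ Z.

As a check, the Euler characteristic is 7 − 21 + 14 = 0, which agrees with 1 − 2 + 1 = 0.

H_0 ≅ Z,  H_1 ≅ Z^2,  H_2 ≅ Z.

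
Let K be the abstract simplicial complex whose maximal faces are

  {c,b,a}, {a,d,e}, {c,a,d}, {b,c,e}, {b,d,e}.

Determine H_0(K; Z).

We work with the vertex ordering a < b < c < d < e. The simplices of K, each written with vertices in increasing order, are:

  0-simplices (5): a, b, c, d, e
  1-simplices (10): ab, ac, ad, ae, bc, bd, be, cd, ce, de
  2-simplices (5): abc, acd, ade, bce, bde

so the chain groups are C_0 ≅ Z^5, C_1 ≅ Z^10, C_2 ≅ Z^5.

∂_1: C_1 → C_0 is given by ∂[p,q] = [q] − [p].
As a 5×10 matrix over Z this has rank 4, with invariant factors (1,1,1,1).

∂_2: C_2 → C_1 acts by ∂[p,q,r] = [q,r] − [p,r] + [p,q]. For instance
  ∂bce = ce − be + bc,
  ∂ade = de − ae + ad.
The 10×5 boundary matrix has rank 5 and Smith normal form diag(1,1,1,1,1).

From H_k ≅ ker(∂_k) / im(∂_{k+1}) we obtain:

  H_0: rank C_0 − rank ∂_1 = 5 − 4 = 1, and the invariant factors of ∂_1 are all 1, so H_0 ≅ Z.

H_0 ≅ Z.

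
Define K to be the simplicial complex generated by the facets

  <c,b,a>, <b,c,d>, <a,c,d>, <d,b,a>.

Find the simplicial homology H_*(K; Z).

H_0 = Z,  H_1 = 0,  H_2 = Z.

We work with the vertex ordering a < b < c < d. The simplices of K, each written with vertices in increasing order, are:

  0-simplices (4): a, b, c, d
  1-simplices (6): ab, ac, ad, bc, bd, cd
  2-simplices (4): abc, abd, acd, bcd

giving chain groups C_0 ≅ Z^4, C_1 ≅ Z^6, C_2 ≅ Z^4.

∂_1: C_1 → C_0 is given by ∂[p,q] = [q] − [p]. For instance
  ∂bd = d − b.
This gives a 4×6 integer matrix of rank 3; reducing to Smith normal form yields diagonal entries (1,1,1).

The boundary map ∂_2: C_2 → C_1 acts by ∂[p,q,r] = [q,r] − [p,r] + [p,q]. For instance
  ∂abc = bc − ac + ab,
  ∂abd = bd − ad + ab.
This gives a 6×4 integer matrix of rank 3; reducing to Smith normal form yields diagonal entries (1,1,1).

Reading off H_k = ker ∂_k / im ∂_{k+1}:

  H_0: rank C_0 − rank ∂_1 = 4 − 3 = 1, and the invariant factors of ∂_1 are all 1, so H_0 = Z.
  H_1: rank ker ∂_1 − rank ∂_2 = (6 − 3) − 3 = 0, and the invariant factors of ∂_2 are all 1, so H_1 = 0.
  H_2: rank ker ∂_2 − rank ∂_3 = (4 − 3) − 0 = 1, and there is no ∂_3, so H_2 = Z.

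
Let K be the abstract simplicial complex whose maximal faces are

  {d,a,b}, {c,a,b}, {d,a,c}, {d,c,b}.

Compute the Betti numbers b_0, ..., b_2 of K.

b_0 = 1, b_1 = 0, b_2 = 1.

K has 4 vertices, 6 edges, 4 triangles.
rank ∂_0 = 0, rank ∂_1 = 3 ⇒ b_0 = 4 − 0 − 3 = 1; all invariant factors of ∂_1 are 1 so no torsion. So H_0 ≅ Z.
rank ∂_1 = 3, rank ∂_2 = 3 ⇒ b_1 = 6 − 3 − 3 = 0; all invariant factors of ∂_2 are 1 so no torsion. So H_1 ≅ 0.
rank ∂_2 = 3, rank ∂_3 = 0 ⇒ b_2 = 4 − 3 − 0 = 1. So H_2 ≅ Z.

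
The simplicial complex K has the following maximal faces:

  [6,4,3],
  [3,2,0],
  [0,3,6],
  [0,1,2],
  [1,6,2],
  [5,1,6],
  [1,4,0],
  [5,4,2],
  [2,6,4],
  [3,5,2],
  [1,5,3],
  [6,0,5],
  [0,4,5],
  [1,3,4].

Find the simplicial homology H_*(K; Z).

H_0 ≅ Z,  H_1 ≅ Z^2,  H_2 ≅ Z.

K has 7 vertices, 21 edges, 14 triangles.
rank ∂_0 = 0, rank ∂_1 = 6 ⇒ b_0 = 7 − 0 − 6 = 1; all invariant factors of ∂_1 are 1 so no torsion. So H_0 ≅ Z.
rank ∂_1 = 6, rank ∂_2 = 13 ⇒ b_1 = 21 − 6 − 13 = 2; all invariant factors of ∂_2 are 1 so no torsion. So H_1 ≅ Z^2.
rank ∂_2 = 13, rank ∂_3 = 0 ⇒ b_2 = 14 − 13 − 0 = 1. So H_2 ≅ Z.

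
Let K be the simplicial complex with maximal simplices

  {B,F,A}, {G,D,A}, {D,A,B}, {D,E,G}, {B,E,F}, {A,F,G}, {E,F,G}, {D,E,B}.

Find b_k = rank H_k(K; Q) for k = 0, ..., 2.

Order the vertices as A < B < D < E < F < G. Listing each simplex with vertices in this order, K has dimension 2 with simplices:

  0-simplices (6): A, B, D, E, F, G
  1-simplices (12): AB, AD, AF, AG, BD, BE, BF, DE, DG, EF, EG, FG
  2-simplices (8): ABD, ABF, ADG, AFG, BDE, BEF, DEG, EFG

giving chain groups C_0 ≅ Z^6, C_1 ≅ Z^12, C_2 ≅ Z^8.

∂_1: C_1 → C_0 is given by ∂[p,q] = [q] − [p]. For instance
  ∂FG = G − F.
The resulting 6×12 matrix has rank 5, and its Smith normal form has invariant factors (1,1,1,1,1).

Boundary ∂_2: C_2 → C_1 sends each 2-simplex [p,q,r] to [q,r] − [p,r] + [p,q]. For instance
  ∂BEF = EF − BF + BE,
  ∂ADG = DG − AG + AD.
The resulting 12×8 matrix has rank 7, and its Smith normal form has invariant factors (1,1,1,1,1,1,1).

Reading off H_k = ker ∂_k / im ∂_{k+1}:

  H_0: rank C_0 − rank ∂_1 = 6 − 5 = 1, and the invariant factors of ∂_1 are all 1, so H_0 = Z.
  H_1: rank ker ∂_1 − rank ∂_2 = (12 − 5) − 7 = 0, and the invariant factors of ∂_2 are all 1, so H_1 = 0.
  H_2: rank ker ∂_2 − rank ∂_3 = (8 − 7) − 0 = 1, and there is no ∂_3, so H_2 = Z.

(K is a triangulation of the 2-sphere S^2.)

Hence the Betti numbers are b_0 = 1, b_1 = 0, b_2 = 1.

b_0 = 1, b_1 = 0, b_2 = 1.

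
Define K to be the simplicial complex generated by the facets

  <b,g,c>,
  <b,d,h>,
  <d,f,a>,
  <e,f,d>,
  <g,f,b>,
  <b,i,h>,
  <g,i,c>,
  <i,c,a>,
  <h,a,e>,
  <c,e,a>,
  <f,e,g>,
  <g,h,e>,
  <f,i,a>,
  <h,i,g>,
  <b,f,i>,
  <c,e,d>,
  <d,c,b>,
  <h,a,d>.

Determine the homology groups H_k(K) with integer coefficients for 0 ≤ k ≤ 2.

K has 9 vertices, 27 edges, 18 triangles.
rank ∂_0 = 0, rank ∂_1 = 8 ⇒ b_0 = 9 − 0 − 8 = 1; all invariant factors of ∂_1 are 1 so no torsion. So H_0 ≅ Z.
rank ∂_1 = 8, rank ∂_2 = 18 ⇒ b_1 = 27 − 8 − 18 = 1; ∂_2 has invariant factor(s) [2] giving torsion. So H_1 ≅ Z ⊕ Z/2.
rank ∂_2 = 18, rank ∂_3 = 0 ⇒ b_2 = 18 − 18 − 0 = 0. So H_2 ≅ 0.

H_0 = Z,  H_1 = Z ⊕ Z/2,  H_2 = 0.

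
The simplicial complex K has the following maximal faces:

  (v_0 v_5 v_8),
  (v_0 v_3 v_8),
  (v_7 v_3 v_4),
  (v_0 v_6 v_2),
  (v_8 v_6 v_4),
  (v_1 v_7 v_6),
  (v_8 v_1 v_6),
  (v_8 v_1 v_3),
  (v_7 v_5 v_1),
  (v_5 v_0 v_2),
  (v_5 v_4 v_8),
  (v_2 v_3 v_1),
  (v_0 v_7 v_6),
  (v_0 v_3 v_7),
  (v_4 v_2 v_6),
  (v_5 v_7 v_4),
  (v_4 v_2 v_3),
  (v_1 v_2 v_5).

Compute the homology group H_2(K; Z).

H_2 ≅ Z.

Take the total order v_0 < v_1 < v_2 < v_3 < v_4 < v_5 < v_6 < v_7 < v_8 on the vertex set. Then K (dimension 2) consists of the simplices:

  0-simplices (9): [v_0], [v_1], [v_2], [v_3], [v_4], [v_5], [v_6], [v_7], [v_8]
  1-simplices (27): (27 of them)
  2-simplices (18): (18 of them)

Hence C_0 ≅ Z^9, C_1 ≅ Z^27, C_2 ≅ Z^18.

Boundary ∂_1: C_1 → C_0 sends each edge [p,q] (with p < q) to q − p.
As a 9×27 matrix over Z this has rank 8, with invariant factors (1,1,1,1,1,1,1,1).

Boundary ∂_2: C_2 → C_1 sends each 2-simplex [p,q,r] to [q,r] − [p,r] + [p,q]. For instance
  ∂[v_0,v_3,v_7] = [v_3,v_7] − [v_0,v_7] + [v_0,v_3],
  ∂[v_1,v_2,v_5] = [v_2,v_5] − [v_1,v_5] + [v_1,v_2].
The 27×18 boundary matrix has rank 17 and Smith normal form diag(1,1,1,1,1,1,1,1,1,1,1,1,1,1,1,1,1).

From H_k ≅ ker(∂_k) / im(∂_{k+1}) we obtain:

  H_2: rank ker ∂_2 − rank ∂_3 = (18 − 17) − 0 = 1, and there is no ∂_3, so H_2 ≅ Z.

(K is a triangulation of the torus T^2.)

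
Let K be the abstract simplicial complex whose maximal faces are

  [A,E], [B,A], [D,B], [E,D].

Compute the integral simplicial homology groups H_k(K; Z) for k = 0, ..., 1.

H_0 ≅ Z,  H_1 ≅ Z.

Order the vertices as A < B < D < E. Listing each simplex with vertices in this order, K has dimension 1 with simplices:

  0-simplices (4): A, B, D, E
  1-simplices (4): AB, AE, BD, DE

giving chain groups C_0 ≅ Z^4, C_1 ≅ Z^4.

Boundary ∂_1: C_1 → C_0 is given by ∂[p,q] = [q] − [p].
The 4×4 boundary matrix has rank 3 and Smith normal form diag(1,1,1).

From H_k ≅ ker(∂_k) / im(∂_{k+1}) we obtain:

  H_0: rank C_0 − rank ∂_1 = 4 − 3 = 1, and the invariant factors of ∂_1 are all 1, so H_0 = Z.
  H_1: rank ker ∂_1 − rank ∂_2 = (4 − 3) − 0 = 1, and there is no ∂_2, so H_1 = Z.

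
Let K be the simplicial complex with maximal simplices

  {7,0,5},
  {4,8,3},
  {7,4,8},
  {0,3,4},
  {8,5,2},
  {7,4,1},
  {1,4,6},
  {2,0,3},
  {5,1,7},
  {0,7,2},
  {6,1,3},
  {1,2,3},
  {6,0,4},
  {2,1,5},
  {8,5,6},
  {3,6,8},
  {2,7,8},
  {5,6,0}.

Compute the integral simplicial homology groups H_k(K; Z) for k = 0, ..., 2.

We work with the vertex ordering 0 < 1 < 2 < 3 < 4 < 5 < 6 < 7 < 8. The simplices of K, each written with vertices in increasing order, are:

  0-simplices (9): [0], [1], [2], [3], [4], [5], [6], [7], [8]
  1-simplices (27): (27 of them)
  2-simplices (18): [0,2,3], [0,2,7], [0,3,4], [0,4,6], [0,5,6], [0,5,7], [1,2,3], [1,2,5], [1,3,6], [1,4,6], [1,4,7], [1,5,7], [2,5,8], [2,7,8], [3,4,8], [3,6,8], [4,7,8], [5,6,8]

so the chain groups are C_0 ≅ Z^9, C_1 ≅ Z^27, C_2 ≅ Z^18.

The boundary map ∂_1: C_1 → C_0 is given by ∂[p,q] = [q] − [p].
As a 9×27 matrix over Z this has rank 8, with invariant factors (1,1,1,1,1,1,1,1).

Boundary ∂_2: C_2 → C_1 acts by ∂[p,q,r] = [q,r] − [p,r] + [p,q]. For instance
  ∂[1,2,5] = [2,5] − [1,5] + [1,2],
  ∂[0,2,7] = [2,7] − [0,7] + [0,2].
The resulting 27×18 matrix has rank 18, and its Smith normal form has invariant factors (1,1,1,1,1,1,1,1,1,1,1,1,1,1,1,1,1,2).

From H_k ≅ ker(∂_k) / im(∂_{k+1}) we obtain:

  H_0: rank C_0 − rank ∂_1 = 9 − 8 = 1, and the invariant factors of ∂_1 are all 1, so H_0 = Z.
  H_1: rank ker ∂_1 − rank ∂_2 = (27 − 8) − 18 = 1, and ∂_2 has invariant factor 2 > 1, so H_1 = Z × Z/2.
  H_2: rank ker ∂_2 − rank ∂_3 = (18 − 18) − 0 = 0, and there is no ∂_3, so H_2 = 0.

As a check, the Euler characteristic is 9 − 27 + 18 = 0, which agrees with 1 − 1 + 0 = 0.

H_0 = Z,  H_1 = Z × Z/2,  H_2 = 0.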